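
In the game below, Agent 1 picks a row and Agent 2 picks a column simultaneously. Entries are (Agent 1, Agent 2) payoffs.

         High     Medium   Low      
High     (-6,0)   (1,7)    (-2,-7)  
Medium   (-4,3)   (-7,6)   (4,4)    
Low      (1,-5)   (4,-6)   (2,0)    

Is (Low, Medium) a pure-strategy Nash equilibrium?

Holding Agent 2 at Medium: Agent 1 gets 4 from Low, versus 1 from High, -7 from Medium. No profitable deviation for Agent 1.
Holding Agent 1 at Low: Agent 2 gets -6 from Medium but could get 0 by switching to Low. Agent 2 has a profitable deviation.

No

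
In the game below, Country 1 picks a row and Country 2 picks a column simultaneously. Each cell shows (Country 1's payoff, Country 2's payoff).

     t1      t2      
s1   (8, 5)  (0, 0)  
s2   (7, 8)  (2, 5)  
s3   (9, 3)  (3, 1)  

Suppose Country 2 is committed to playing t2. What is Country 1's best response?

With Country 2 fixed at t2, Country 1's payoffs are: s1 → 0, s2 → 2, s3 → 3.
The maximum is 3, achieved by s3.

s3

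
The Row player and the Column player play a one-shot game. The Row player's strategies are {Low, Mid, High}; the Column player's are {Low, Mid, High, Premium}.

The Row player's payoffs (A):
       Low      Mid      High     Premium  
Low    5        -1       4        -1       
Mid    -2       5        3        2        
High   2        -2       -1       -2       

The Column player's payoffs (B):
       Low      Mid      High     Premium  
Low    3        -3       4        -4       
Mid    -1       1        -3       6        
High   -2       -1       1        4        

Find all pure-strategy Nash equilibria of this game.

(Low, High) and (Mid, Premium)

Check mutual best responses: a cell is a NE iff neither player can gain by unilaterally deviating.
The Row player's best responses — vs Low: Low (payoff 5); vs Mid: Mid (payoff 5); vs High: Low (payoff 4); vs Premium: Mid (payoff 2).
The Column player's best responses — vs Low: High (payoff 4); vs Mid: Premium (payoff 6); vs High: Premium (payoff 4).
Mutual best responses occur at (Low, High) and (Mid, Premium); at each, neither player gains by switching.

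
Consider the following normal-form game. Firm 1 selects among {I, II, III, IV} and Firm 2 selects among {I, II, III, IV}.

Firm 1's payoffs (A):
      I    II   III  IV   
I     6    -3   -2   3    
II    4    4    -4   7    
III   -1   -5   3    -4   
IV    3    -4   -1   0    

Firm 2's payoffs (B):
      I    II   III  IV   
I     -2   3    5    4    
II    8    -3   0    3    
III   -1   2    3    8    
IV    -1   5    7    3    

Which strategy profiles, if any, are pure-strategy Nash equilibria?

A profile is a Nash equilibrium when each player is best-responding to the other.
Firm 1's best responses — vs I: I (payoff 6); vs II: II (payoff 4); vs III: III (payoff 3); vs IV: II (payoff 7).
Firm 2's best responses — vs I: III (payoff 5); vs II: I (payoff 8); vs III: IV (payoff 8); vs IV: III (payoff 7).
No cell has both players best-responding. For instance, Firm 1's best reply to IV is II, but against II Firm 2 prefers I over IV.

None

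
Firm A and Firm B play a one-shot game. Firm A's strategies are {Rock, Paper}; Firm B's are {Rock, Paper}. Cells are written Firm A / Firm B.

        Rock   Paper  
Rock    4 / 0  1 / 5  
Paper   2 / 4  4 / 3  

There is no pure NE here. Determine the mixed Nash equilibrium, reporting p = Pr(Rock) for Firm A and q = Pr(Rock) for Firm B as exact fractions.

In a mixed NE each player is indifferent between their pure strategies, so the opponent's mix sets the indifference.
Firm B indifferent between Rock and Paper: p·0 + (1−p)·4 = p·5 + (1−p)·3 ⟹ 4 + (-4)p = 3 + 2p ⟹ p = 1/6.
Firm A indifferent between Rock and Paper: q·4 + (1−q)·1 = q·2 + (1−q)·4 ⟹ 1 + 3q = 4 + (-2)q ⟹ q = 3/5.

p = 1/6, q = 3/5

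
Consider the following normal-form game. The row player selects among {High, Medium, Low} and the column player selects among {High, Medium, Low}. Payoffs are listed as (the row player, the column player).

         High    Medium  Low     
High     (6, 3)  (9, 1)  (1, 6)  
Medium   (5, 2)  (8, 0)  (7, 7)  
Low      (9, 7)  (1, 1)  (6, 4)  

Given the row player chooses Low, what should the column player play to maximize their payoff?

With the row player fixed at Low, the column player's payoffs are: High → 7, Medium → 1, Low → 4.
The maximum is 7, achieved by High.

High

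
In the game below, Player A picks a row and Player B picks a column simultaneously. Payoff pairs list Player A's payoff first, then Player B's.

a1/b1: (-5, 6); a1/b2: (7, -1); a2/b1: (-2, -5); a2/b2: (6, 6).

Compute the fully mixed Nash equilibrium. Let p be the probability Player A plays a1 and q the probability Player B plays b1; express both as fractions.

In a mixed NE each player is indifferent between their pure strategies, so the opponent's mix sets the indifference.
Player B indifferent between b1 and b2: p·6 + (1−p)·(-5) = p·(-1) + (1−p)·6 ⟹ (-5) + 11p = 6 + (-7)p ⟹ p = 11/18.
Player A indifferent between a1 and a2: q·(-5) + (1−q)·7 = q·(-2) + (1−q)·6 ⟹ 7 + (-12)q = 6 + (-8)q ⟹ q = 1/4.

p = 11/18, q = 1/4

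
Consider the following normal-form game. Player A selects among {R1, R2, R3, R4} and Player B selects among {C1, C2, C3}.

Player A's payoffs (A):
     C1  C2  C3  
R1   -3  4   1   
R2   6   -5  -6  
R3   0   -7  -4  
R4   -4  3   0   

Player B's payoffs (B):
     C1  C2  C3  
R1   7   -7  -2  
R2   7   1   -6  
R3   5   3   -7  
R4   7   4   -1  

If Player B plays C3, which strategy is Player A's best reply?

R1

With Player B fixed at C3, Player A's payoffs are: R1 → 1, R2 → -6, R3 → -4, R4 → 0.
The maximum is 1, achieved by R1.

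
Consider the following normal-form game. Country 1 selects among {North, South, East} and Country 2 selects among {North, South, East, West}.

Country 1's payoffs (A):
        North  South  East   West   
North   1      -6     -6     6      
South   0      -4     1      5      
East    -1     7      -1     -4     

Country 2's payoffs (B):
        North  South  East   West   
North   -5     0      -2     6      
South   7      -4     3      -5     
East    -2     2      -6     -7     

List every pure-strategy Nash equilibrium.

(North, West) and (East, South)

Check mutual best responses: a cell is a NE iff neither player can gain by unilaterally deviating.
Country 1's best responses — vs North: North (payoff 1); vs South: East (payoff 7); vs East: South (payoff 1); vs West: North (payoff 6).
Country 2's best responses — vs North: West (payoff 6); vs South: North (payoff 7); vs East: South (payoff 2).
Mutual best responses occur at (North, West) and (East, South); at each, neither player gains by switching.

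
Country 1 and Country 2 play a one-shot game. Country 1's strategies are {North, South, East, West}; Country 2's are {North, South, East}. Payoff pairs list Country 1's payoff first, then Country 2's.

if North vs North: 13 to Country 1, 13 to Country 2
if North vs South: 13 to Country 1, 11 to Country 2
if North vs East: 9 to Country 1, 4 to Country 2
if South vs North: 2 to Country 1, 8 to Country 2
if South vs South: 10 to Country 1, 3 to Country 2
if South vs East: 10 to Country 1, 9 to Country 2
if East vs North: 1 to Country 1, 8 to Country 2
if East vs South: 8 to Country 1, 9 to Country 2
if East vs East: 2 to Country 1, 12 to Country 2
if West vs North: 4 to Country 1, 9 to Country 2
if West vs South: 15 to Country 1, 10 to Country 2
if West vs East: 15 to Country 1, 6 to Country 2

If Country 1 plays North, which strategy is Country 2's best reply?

With Country 1 fixed at North, Country 2's payoffs are: North → 13, South → 11, East → 4.
The maximum is 13, achieved by North.

North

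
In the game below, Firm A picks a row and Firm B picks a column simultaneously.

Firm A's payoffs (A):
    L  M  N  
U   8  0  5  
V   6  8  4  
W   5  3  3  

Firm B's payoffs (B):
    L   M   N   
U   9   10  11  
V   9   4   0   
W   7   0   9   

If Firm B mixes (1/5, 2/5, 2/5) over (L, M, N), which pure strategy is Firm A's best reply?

V

Compute Firm A's expected payoff from each pure strategy against the given mix.
U: (1/5)·8 + (2/5)·0 + (2/5)·5 = 18/5
V: (1/5)·6 + (2/5)·8 + (2/5)·4 = 6
W: (1/5)·5 + (2/5)·3 + (2/5)·3 = 17/5
Highest expected payoff is 6, from V.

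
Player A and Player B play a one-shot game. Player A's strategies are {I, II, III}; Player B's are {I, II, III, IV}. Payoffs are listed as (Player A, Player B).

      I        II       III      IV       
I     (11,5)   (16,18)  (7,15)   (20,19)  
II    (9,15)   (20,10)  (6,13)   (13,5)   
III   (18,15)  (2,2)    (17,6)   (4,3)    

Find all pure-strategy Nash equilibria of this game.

Find each player's best response to every opponent strategy; NE are the intersections.
Player A's best responses — vs I: III (payoff 18); vs II: II (payoff 20); vs III: III (payoff 17); vs IV: I (payoff 20).
Player B's best responses — vs I: IV (payoff 19); vs II: I (payoff 15); vs III: I (payoff 15).
Mutual best responses occur at (I, IV) and (III, I); at each, neither player gains by switching.

(I, IV) and (III, I)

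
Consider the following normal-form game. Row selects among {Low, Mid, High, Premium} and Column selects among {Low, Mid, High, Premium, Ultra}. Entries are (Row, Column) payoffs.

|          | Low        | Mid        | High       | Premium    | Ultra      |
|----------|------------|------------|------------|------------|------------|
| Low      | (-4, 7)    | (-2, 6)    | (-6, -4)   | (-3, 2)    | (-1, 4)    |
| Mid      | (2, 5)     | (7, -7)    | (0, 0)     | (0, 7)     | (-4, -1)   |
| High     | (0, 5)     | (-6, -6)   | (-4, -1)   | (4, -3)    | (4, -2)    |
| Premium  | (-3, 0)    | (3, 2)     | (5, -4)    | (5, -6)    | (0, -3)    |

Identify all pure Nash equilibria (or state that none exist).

A profile is a Nash equilibrium when each player is best-responding to the other.
Row's best responses — vs Low: Mid (payoff 2); vs Mid: Mid (payoff 7); vs High: Premium (payoff 5); vs Premium: Premium (payoff 5); vs Ultra: High (payoff 4).
Column's best responses — vs Low: Low (payoff 7); vs Mid: Premium (payoff 7); vs High: Low (payoff 5); vs Premium: Mid (payoff 2).
No cell has both players best-responding. For instance, Row's best reply to Low is Mid, but against Mid Column prefers Premium over Low.

No pure-strategy Nash equilibrium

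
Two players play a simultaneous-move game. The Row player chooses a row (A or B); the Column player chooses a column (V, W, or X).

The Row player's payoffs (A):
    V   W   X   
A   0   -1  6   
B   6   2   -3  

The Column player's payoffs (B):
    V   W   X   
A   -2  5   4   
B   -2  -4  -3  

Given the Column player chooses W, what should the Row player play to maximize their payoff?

B

With the Column player fixed at W, the Row player's payoffs are: A → -1, B → 2.
The maximum is 2, achieved by B.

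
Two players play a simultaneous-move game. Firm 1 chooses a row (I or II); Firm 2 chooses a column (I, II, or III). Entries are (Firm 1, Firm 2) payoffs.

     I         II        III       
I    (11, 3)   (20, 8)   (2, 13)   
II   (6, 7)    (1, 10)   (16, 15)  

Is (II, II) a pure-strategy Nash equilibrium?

Holding Firm 2 at II: Firm 1 gets 1 from II but could get 20 by switching to I. Firm 1 has a profitable deviation.

No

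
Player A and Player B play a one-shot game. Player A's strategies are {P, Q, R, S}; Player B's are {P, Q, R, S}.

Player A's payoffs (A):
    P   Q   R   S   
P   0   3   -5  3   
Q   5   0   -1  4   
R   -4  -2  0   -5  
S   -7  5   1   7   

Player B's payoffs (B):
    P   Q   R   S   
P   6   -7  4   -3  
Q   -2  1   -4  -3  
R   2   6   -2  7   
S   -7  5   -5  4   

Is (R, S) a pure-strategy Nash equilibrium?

Holding Player B at S: Player A gets -5 from R but could get 7 by switching to S. Player A has a profitable deviation.

No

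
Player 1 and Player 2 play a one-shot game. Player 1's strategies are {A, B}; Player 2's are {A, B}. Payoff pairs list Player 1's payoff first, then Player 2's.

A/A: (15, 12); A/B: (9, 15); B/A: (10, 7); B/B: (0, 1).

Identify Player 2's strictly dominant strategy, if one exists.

Check whether one of Player 2's strategies beats all alternatives regardless of what the opponent does.
A is not dominant: against A, B gives 15 > 12.
B is not dominant: against B, A gives 7 > 1.
No single strategy is best against every opponent action.

None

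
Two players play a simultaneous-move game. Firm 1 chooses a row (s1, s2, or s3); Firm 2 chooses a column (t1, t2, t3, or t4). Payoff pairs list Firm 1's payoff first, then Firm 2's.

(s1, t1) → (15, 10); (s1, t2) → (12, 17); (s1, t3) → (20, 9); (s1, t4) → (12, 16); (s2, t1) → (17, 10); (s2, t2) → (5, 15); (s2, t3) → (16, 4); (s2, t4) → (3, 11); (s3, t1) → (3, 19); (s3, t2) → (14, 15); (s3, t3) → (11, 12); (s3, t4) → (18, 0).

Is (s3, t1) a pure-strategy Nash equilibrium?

Holding Firm 2 at t1: Firm 1 gets 3 from s3 but could get 17 by switching to s2. Firm 1 has a profitable deviation.

No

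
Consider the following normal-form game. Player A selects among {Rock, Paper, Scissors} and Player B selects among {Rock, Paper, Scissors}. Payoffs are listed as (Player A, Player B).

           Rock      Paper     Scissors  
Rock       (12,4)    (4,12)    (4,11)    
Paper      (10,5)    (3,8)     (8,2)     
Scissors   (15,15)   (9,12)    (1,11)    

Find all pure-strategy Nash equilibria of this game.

(Scissors, Rock)

A profile is a Nash equilibrium when each player is best-responding to the other.
Player A's best responses — vs Rock: Scissors (payoff 15); vs Paper: Scissors (payoff 9); vs Scissors: Paper (payoff 8).
Player B's best responses — vs Rock: Paper (payoff 12); vs Paper: Paper (payoff 8); vs Scissors: Rock (payoff 15).
The only mutual best response is (Scissors, Rock); neither player gains by switching there.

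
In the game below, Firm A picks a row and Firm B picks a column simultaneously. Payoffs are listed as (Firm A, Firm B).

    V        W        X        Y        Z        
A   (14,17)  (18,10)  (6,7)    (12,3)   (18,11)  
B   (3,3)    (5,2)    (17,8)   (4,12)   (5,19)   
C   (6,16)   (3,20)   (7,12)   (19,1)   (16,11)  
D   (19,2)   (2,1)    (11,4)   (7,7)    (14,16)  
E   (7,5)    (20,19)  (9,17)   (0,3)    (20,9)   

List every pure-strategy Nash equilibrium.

(E, W)

Find each player's best response to every opponent strategy; NE are the intersections.
Firm A's best responses — vs V: D (payoff 19); vs W: E (payoff 20); vs X: B (payoff 17); vs Y: C (payoff 19); vs Z: E (payoff 20).
Firm B's best responses — vs A: V (payoff 17); vs B: Z (payoff 19); vs C: W (payoff 20); vs D: Z (payoff 16); vs E: W (payoff 19).
The only mutual best response is (E, W); neither player gains by switching there.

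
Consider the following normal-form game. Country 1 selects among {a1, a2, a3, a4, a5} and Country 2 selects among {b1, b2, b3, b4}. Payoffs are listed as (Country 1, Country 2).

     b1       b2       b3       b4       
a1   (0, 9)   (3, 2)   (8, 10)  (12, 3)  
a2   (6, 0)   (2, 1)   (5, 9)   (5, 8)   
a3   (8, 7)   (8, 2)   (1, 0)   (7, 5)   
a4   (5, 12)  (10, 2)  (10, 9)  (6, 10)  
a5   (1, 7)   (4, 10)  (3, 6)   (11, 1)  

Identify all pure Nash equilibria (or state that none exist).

Check mutual best responses: a cell is a NE iff neither player can gain by unilaterally deviating.
Country 1's best responses — vs b1: a3 (payoff 8); vs b2: a4 (payoff 10); vs b3: a4 (payoff 10); vs b4: a1 (payoff 12).
Country 2's best responses — vs a1: b3 (payoff 10); vs a2: b3 (payoff 9); vs a3: b1 (payoff 7); vs a4: b1 (payoff 12); vs a5: b2 (payoff 10).
The only mutual best response is (a3, b1); neither player gains by switching there.

(a3, b1)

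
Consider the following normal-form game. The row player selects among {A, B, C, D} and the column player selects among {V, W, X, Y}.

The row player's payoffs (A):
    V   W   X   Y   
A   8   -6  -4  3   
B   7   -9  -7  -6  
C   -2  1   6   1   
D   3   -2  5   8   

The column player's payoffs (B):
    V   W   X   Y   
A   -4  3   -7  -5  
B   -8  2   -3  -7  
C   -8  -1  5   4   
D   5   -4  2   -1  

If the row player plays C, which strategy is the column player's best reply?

With the row player fixed at C, the column player's payoffs are: V → -8, W → -1, X → 5, Y → 4.
The maximum is 5, achieved by X.

X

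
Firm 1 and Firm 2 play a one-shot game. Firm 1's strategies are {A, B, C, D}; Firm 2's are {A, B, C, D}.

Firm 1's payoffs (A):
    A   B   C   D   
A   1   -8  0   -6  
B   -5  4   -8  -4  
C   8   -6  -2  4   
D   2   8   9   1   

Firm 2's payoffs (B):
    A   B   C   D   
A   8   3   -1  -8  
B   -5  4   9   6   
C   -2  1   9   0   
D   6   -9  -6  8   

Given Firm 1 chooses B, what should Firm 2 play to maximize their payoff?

C

With Firm 1 fixed at B, Firm 2's payoffs are: A → -5, B → 4, C → 9, D → 6.
The maximum is 9, achieved by C.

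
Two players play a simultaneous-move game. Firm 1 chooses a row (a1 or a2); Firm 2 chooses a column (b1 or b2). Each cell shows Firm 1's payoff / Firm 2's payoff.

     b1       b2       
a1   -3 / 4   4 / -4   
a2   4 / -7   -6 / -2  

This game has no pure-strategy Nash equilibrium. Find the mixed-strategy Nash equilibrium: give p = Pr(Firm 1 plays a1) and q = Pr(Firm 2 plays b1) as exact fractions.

p = 5/13, q = 10/17

Each player's mixing probability is pinned down by making the *other* player indifferent.
Firm 2 indifferent between b1 and b2: p·4 + (1−p)·(-7) = p·(-4) + (1−p)·(-2) ⟹ (-7) + 11p = (-2) + (-2)p ⟹ p = 5/13.
Firm 1 indifferent between a1 and a2: q·(-3) + (1−q)·4 = q·4 + (1−q)·(-6) ⟹ 4 + (-7)q = (-6) + 10q ⟹ q = 10/17.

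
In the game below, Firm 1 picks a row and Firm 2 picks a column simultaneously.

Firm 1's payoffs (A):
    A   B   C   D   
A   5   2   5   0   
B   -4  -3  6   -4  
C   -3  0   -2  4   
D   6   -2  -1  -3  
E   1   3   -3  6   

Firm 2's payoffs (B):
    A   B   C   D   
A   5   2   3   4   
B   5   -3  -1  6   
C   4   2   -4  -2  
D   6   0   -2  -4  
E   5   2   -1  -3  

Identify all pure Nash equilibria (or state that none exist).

A profile is a Nash equilibrium when each player is best-responding to the other.
Firm 1's best responses — vs A: D (payoff 6); vs B: E (payoff 3); vs C: B (payoff 6); vs D: E (payoff 6).
Firm 2's best responses — vs A: A (payoff 5); vs B: D (payoff 6); vs C: A (payoff 4); vs D: A (payoff 6); vs E: A (payoff 5).
The only mutual best response is (D, A); neither player gains by switching there.

(D, A)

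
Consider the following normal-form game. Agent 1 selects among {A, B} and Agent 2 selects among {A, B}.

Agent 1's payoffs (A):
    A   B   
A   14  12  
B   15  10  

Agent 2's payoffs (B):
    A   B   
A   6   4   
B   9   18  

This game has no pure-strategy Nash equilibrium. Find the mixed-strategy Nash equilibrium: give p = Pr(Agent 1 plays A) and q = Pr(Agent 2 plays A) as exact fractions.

p = 9/11, q = 2/3

In a mixed NE each player is indifferent between their pure strategies, so the opponent's mix sets the indifference.
Agent 2 indifferent between A and B: p·6 + (1−p)·9 = p·4 + (1−p)·18 ⟹ 9 + (-3)p = 18 + (-14)p ⟹ p = 9/11.
Agent 1 indifferent between A and B: q·14 + (1−q)·12 = q·15 + (1−q)·10 ⟹ 12 + 2q = 10 + 5q ⟹ q = 2/3.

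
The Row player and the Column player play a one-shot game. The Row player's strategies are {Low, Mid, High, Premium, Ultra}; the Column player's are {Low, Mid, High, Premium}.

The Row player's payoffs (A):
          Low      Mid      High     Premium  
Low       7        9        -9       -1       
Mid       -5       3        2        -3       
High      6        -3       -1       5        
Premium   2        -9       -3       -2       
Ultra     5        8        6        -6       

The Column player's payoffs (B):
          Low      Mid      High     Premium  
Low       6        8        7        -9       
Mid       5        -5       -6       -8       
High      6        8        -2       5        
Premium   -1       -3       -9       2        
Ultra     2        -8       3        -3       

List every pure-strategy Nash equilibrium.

(Low, Mid) and (Ultra, High)

Check mutual best responses: a cell is a NE iff neither player can gain by unilaterally deviating.
The Row player's best responses — vs Low: Low (payoff 7); vs Mid: Low (payoff 9); vs High: Ultra (payoff 6); vs Premium: High (payoff 5).
The Column player's best responses — vs Low: Mid (payoff 8); vs Mid: Low (payoff 5); vs High: Mid (payoff 8); vs Premium: Premium (payoff 2); vs Ultra: High (payoff 3).
Mutual best responses occur at (Low, Mid) and (Ultra, High); at each, neither player gains by switching.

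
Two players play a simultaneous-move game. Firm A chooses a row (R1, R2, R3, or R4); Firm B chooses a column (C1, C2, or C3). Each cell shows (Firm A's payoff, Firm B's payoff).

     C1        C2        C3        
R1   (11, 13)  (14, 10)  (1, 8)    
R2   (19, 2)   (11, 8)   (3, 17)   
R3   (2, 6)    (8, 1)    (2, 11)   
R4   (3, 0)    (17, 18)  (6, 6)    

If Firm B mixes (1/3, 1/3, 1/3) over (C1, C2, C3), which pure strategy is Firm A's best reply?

R2

Compute Firm A's expected payoff from each pure strategy against the given mix.
R1: (1/3)·11 + (1/3)·14 + (1/3)·1 = 26/3
R2: (1/3)·19 + (1/3)·11 + (1/3)·3 = 11
R3: (1/3)·2 + (1/3)·8 + (1/3)·2 = 4
R4: (1/3)·3 + (1/3)·17 + (1/3)·6 = 26/3
Highest expected payoff is 11, from R2.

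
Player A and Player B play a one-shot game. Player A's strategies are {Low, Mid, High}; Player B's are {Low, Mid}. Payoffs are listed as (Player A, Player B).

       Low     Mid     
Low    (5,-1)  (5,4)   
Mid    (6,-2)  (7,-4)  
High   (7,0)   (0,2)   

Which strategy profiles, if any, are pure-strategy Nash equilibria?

A profile is a Nash equilibrium when each player is best-responding to the other.
Player A's best responses — vs Low: High (payoff 7); vs Mid: Mid (payoff 7).
Player B's best responses — vs Low: Mid (payoff 4); vs Mid: Low (payoff -2); vs High: Mid (payoff 2).
No cell has both players best-responding. For instance, Player A's best reply to Mid is Mid, but against Mid Player B prefers Low over Mid.

No pure-strategy Nash equilibrium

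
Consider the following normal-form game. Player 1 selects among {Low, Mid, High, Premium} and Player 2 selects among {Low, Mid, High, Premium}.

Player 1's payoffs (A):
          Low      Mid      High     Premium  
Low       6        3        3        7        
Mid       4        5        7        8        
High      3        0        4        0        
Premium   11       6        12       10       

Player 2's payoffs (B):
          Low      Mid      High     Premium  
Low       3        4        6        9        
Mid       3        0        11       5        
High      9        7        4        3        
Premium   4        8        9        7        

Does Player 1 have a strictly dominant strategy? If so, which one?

Check whether one of Player 1's strategies beats all alternatives regardless of what the opponent does.
Premium strictly dominates: vs Low: 11 > each of {6, 4, 3}; vs Mid: 6 > each of {3, 5, 0}; vs High: 12 > each of {3, 7, 4}; vs Premium: 10 > each of {7, 8, 0}.

Premium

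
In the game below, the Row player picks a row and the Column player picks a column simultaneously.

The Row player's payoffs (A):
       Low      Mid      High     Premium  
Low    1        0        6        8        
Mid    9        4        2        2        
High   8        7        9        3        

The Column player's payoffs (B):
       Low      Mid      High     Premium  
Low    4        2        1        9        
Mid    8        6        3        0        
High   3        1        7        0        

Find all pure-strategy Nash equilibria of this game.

(Low, Premium), (Mid, Low), and (High, High)

A profile is a Nash equilibrium when each player is best-responding to the other.
The Row player's best responses — vs Low: Mid (payoff 9); vs Mid: High (payoff 7); vs High: High (payoff 9); vs Premium: Low (payoff 8).
The Column player's best responses — vs Low: Premium (payoff 9); vs Mid: Low (payoff 8); vs High: High (payoff 7).
Mutual best responses occur at (Low, Premium), (Mid, Low), and (High, High); at each, neither player gains by switching.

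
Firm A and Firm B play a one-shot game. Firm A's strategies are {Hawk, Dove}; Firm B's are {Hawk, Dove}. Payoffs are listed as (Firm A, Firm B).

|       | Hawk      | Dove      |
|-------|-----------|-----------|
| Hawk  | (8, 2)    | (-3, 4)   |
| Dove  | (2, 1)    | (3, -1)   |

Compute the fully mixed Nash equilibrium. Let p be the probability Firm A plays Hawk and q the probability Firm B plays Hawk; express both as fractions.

In a mixed NE each player is indifferent between their pure strategies, so the opponent's mix sets the indifference.
Firm B indifferent between Hawk and Dove: p·2 + (1−p)·1 = p·4 + (1−p)·(-1) ⟹ 1 + 1p = (-1) + 5p ⟹ p = 1/2.
Firm A indifferent between Hawk and Dove: q·8 + (1−q)·(-3) = q·2 + (1−q)·3 ⟹ (-3) + 11q = 3 + (-1)q ⟹ q = 1/2.

p = 1/2, q = 1/2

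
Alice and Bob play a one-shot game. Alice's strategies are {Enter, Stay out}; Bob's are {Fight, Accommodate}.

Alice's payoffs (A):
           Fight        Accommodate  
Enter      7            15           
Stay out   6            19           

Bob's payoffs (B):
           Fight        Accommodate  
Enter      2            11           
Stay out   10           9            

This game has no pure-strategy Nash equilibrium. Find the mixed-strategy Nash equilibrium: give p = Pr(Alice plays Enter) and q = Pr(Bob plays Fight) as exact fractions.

p = 1/10, q = 4/5

In a mixed NE each player is indifferent between their pure strategies, so the opponent's mix sets the indifference.
Bob indifferent between Fight and Accommodate: p·2 + (1−p)·10 = p·11 + (1−p)·9 ⟹ 10 + (-8)p = 9 + 2p ⟹ p = 1/10.
Alice indifferent between Enter and Stay out: q·7 + (1−q)·15 = q·6 + (1−q)·19 ⟹ 15 + (-8)q = 19 + (-13)q ⟹ q = 4/5.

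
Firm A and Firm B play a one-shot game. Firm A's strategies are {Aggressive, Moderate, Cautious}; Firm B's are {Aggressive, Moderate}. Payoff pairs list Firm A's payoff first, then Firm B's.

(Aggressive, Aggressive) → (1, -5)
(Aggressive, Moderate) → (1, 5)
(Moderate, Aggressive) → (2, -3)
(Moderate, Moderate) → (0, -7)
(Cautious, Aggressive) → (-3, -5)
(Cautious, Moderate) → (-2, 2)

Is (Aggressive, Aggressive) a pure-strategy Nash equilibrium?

Holding Firm B at Aggressive: Firm A gets 1 from Aggressive but could get 2 by switching to Moderate. Firm A has a profitable deviation.

No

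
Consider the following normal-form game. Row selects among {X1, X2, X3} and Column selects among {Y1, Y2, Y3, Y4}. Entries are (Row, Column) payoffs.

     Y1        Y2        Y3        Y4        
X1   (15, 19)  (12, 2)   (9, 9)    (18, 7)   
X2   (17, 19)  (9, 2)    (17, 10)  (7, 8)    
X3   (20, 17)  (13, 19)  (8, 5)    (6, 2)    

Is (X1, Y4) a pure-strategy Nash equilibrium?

Holding Column at Y4: Row gets 18 from X1, versus 7 from X2, 6 from X3. No profitable deviation for Row.
Holding Row at X1: Column gets 7 from Y4 but could get 19 by switching to Y1. Column has a profitable deviation.

No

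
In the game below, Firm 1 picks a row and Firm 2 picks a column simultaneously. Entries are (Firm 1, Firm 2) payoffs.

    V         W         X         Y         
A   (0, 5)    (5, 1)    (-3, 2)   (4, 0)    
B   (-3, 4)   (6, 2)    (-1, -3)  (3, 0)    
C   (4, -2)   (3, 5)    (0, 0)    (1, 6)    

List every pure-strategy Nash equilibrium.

Find each player's best response to every opponent strategy; NE are the intersections.
Firm 1's best responses — vs V: C (payoff 4); vs W: B (payoff 6); vs X: C (payoff 0); vs Y: A (payoff 4).
Firm 2's best responses — vs A: V (payoff 5); vs B: V (payoff 4); vs C: Y (payoff 6).
No cell has both players best-responding. For instance, Firm 1's best reply to X is C, but against C Firm 2 prefers Y over X.

None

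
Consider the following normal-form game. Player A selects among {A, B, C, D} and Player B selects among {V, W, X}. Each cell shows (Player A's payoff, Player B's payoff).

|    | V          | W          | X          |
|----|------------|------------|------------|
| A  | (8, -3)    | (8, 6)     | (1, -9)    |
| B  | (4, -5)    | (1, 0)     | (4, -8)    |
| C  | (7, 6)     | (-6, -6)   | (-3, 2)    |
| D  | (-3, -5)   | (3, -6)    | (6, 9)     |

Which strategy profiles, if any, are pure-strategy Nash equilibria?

(A, W) and (D, X)

A profile is a Nash equilibrium when each player is best-responding to the other.
Player A's best responses — vs V: A (payoff 8); vs W: A (payoff 8); vs X: D (payoff 6).
Player B's best responses — vs A: W (payoff 6); vs B: W (payoff 0); vs C: V (payoff 6); vs D: X (payoff 9).
Mutual best responses occur at (A, W) and (D, X); at each, neither player gains by switching.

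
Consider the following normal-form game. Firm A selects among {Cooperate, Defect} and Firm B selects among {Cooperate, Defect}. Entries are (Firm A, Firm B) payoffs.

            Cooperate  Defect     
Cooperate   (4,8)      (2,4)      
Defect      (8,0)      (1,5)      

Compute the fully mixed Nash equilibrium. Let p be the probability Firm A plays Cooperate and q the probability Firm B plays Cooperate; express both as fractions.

In a mixed NE each player is indifferent between their pure strategies, so the opponent's mix sets the indifference.
Firm B indifferent between Cooperate and Defect: p·8 + (1−p)·0 = p·4 + (1−p)·5 ⟹ 0 + 8p = 5 + (-1)p ⟹ p = 5/9.
Firm A indifferent between Cooperate and Defect: q·4 + (1−q)·2 = q·8 + (1−q)·1 ⟹ 2 + 2q = 1 + 7q ⟹ q = 1/5.

p = 5/9, q = 1/5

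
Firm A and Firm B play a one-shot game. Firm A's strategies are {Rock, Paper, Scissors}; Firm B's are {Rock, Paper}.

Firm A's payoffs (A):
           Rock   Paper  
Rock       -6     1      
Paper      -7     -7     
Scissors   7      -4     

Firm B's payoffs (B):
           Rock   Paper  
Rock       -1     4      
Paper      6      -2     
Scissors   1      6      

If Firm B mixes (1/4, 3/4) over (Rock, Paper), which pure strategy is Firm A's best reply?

Rock

Firm A's best reply maximizes expected payoff against the mix.
Rock: (1/4)·(-6) + (3/4)·1 = -3/4
Paper: (1/4)·(-7) + (3/4)·(-7) = -7
Scissors: (1/4)·7 + (3/4)·(-4) = -5/4
Highest expected payoff is -3/4, from Rock.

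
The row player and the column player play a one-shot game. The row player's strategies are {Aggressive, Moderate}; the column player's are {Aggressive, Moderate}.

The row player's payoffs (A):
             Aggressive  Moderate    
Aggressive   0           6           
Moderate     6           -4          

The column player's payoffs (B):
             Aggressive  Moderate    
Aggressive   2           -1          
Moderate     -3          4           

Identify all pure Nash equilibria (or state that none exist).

No pure-strategy Nash equilibrium

Find each player's best response to every opponent strategy; NE are the intersections.
The row player's best responses — vs Aggressive: Moderate (payoff 6); vs Moderate: Aggressive (payoff 6).
The column player's best responses — vs Aggressive: Aggressive (payoff 2); vs Moderate: Moderate (payoff 4).
No cell has both players best-responding. For instance, the row player's best reply to Aggressive is Moderate, but against Moderate the column player prefers Moderate over Aggressive.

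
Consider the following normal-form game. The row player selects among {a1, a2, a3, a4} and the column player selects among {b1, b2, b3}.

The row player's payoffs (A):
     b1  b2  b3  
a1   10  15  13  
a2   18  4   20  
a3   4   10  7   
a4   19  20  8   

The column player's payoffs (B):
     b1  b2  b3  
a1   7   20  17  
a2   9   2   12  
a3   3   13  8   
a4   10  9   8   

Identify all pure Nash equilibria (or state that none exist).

(a2, b3) and (a4, b1)

A profile is a Nash equilibrium when each player is best-responding to the other.
The row player's best responses — vs b1: a4 (payoff 19); vs b2: a4 (payoff 20); vs b3: a2 (payoff 20).
The column player's best responses — vs a1: b2 (payoff 20); vs a2: b3 (payoff 12); vs a3: b2 (payoff 13); vs a4: b1 (payoff 10).
Mutual best responses occur at (a2, b3) and (a4, b1); at each, neither player gains by switching.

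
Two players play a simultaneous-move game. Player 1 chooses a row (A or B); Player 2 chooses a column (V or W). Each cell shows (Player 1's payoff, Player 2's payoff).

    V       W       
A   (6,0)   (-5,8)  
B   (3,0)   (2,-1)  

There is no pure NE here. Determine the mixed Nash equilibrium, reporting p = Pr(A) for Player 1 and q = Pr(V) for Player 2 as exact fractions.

Each player's mixing probability is pinned down by making the *other* player indifferent.
Player 2 indifferent between V and W: p·0 + (1−p)·0 = p·8 + (1−p)·(-1) ⟹ 0 + 0p = (-1) + 9p ⟹ p = 1/9.
Player 1 indifferent between A and B: q·6 + (1−q)·(-5) = q·3 + (1−q)·2 ⟹ (-5) + 11q = 2 + 1q ⟹ q = 7/10.

p = 1/9, q = 7/10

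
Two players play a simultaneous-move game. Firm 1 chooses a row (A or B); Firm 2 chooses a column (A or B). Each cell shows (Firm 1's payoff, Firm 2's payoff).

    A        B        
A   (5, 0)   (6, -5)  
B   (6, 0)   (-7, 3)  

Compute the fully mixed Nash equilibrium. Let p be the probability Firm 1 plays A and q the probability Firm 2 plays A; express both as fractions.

p = 3/8, q = 13/14

Each player's mixing probability is pinned down by making the *other* player indifferent.
Firm 2 indifferent between A and B: p·0 + (1−p)·0 = p·(-5) + (1−p)·3 ⟹ 0 + 0p = 3 + (-8)p ⟹ p = 3/8.
Firm 1 indifferent between A and B: q·5 + (1−q)·6 = q·6 + (1−q)·(-7) ⟹ 6 + (-1)q = (-7) + 13q ⟹ q = 13/14.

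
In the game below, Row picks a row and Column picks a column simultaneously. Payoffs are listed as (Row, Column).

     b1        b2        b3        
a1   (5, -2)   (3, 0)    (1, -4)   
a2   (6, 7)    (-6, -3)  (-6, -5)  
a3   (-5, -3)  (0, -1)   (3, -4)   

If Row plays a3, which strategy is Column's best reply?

With Row fixed at a3, Column's payoffs are: b1 → -3, b2 → -1, b3 → -4.
The maximum is -1, achieved by b2.

b2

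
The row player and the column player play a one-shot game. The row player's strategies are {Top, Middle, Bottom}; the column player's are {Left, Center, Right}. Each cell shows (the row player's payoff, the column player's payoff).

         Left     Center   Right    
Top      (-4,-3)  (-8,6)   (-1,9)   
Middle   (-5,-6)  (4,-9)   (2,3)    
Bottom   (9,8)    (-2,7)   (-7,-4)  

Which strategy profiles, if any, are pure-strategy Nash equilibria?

Find each player's best response to every opponent strategy; NE are the intersections.
The row player's best responses — vs Left: Bottom (payoff 9); vs Center: Middle (payoff 4); vs Right: Middle (payoff 2).
The column player's best responses — vs Top: Right (payoff 9); vs Middle: Right (payoff 3); vs Bottom: Left (payoff 8).
Mutual best responses occur at (Middle, Right) and (Bottom, Left); at each, neither player gains by switching.

(Middle, Right) and (Bottom, Left)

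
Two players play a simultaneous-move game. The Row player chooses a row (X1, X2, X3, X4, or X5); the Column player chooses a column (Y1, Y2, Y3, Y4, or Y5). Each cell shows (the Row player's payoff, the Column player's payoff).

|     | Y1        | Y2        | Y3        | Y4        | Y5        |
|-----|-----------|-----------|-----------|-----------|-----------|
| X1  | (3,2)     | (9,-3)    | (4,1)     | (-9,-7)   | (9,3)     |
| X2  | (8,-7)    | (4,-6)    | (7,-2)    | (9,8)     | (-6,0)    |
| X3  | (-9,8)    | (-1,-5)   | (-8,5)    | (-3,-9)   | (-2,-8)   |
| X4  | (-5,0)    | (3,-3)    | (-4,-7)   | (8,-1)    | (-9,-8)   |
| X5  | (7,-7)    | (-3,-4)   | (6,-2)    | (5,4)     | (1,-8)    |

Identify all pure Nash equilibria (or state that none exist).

(X1, Y5) and (X2, Y4)

Check mutual best responses: a cell is a NE iff neither player can gain by unilaterally deviating.
The Row player's best responses — vs Y1: X2 (payoff 8); vs Y2: X1 (payoff 9); vs Y3: X2 (payoff 7); vs Y4: X2 (payoff 9); vs Y5: X1 (payoff 9).
The Column player's best responses — vs X1: Y5 (payoff 3); vs X2: Y4 (payoff 8); vs X3: Y1 (payoff 8); vs X4: Y1 (payoff 0); vs X5: Y4 (payoff 4).
Mutual best responses occur at (X1, Y5) and (X2, Y4); at each, neither player gains by switching.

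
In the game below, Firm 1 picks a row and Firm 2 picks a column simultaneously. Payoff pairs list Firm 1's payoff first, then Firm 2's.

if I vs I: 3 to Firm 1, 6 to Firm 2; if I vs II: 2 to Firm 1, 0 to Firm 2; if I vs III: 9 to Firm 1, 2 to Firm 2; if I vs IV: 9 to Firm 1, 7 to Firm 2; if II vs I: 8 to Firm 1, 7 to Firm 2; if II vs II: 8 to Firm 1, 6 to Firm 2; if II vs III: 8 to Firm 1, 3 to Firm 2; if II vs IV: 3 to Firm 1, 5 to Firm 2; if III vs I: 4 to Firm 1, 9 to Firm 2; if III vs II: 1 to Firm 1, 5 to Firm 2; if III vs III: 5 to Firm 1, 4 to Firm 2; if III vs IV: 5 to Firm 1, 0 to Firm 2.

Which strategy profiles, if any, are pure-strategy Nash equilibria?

(I, IV) and (II, I)

A profile is a Nash equilibrium when each player is best-responding to the other.
Firm 1's best responses — vs I: II (payoff 8); vs II: II (payoff 8); vs III: I (payoff 9); vs IV: I (payoff 9).
Firm 2's best responses — vs I: IV (payoff 7); vs II: I (payoff 7); vs III: I (payoff 9).
Mutual best responses occur at (I, IV) and (II, I); at each, neither player gains by switching.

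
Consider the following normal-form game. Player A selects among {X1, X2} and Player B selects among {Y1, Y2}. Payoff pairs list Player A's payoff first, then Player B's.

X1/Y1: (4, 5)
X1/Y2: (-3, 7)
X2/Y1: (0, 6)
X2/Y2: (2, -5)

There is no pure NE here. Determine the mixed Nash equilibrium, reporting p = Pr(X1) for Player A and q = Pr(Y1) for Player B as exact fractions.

In a mixed NE each player is indifferent between their pure strategies, so the opponent's mix sets the indifference.
Player B indifferent between Y1 and Y2: p·5 + (1−p)·6 = p·7 + (1−p)·(-5) ⟹ 6 + (-1)p = (-5) + 12p ⟹ p = 11/13.
Player A indifferent between X1 and X2: q·4 + (1−q)·(-3) = q·0 + (1−q)·2 ⟹ (-3) + 7q = 2 + (-2)q ⟹ q = 5/9.

p = 11/13, q = 5/9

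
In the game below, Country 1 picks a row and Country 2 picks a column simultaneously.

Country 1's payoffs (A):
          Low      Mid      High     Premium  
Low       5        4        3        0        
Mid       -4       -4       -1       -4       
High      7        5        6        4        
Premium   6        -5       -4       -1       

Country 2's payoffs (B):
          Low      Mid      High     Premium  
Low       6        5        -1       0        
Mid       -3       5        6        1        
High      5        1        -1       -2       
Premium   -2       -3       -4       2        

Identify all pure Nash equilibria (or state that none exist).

A profile is a Nash equilibrium when each player is best-responding to the other.
Country 1's best responses — vs Low: High (payoff 7); vs Mid: High (payoff 5); vs High: High (payoff 6); vs Premium: High (payoff 4).
Country 2's best responses — vs Low: Low (payoff 6); vs Mid: High (payoff 6); vs High: Low (payoff 5); vs Premium: Premium (payoff 2).
The only mutual best response is (High, Low); neither player gains by switching there.

(High, Low)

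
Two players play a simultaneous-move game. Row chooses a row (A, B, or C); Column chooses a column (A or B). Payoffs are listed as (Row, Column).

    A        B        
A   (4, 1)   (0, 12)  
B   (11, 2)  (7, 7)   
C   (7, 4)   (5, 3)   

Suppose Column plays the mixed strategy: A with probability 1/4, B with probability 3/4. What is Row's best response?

B

Compute Row's expected payoff from each pure strategy against the given mix.
A: (1/4)·4 + (3/4)·0 = 1
B: (1/4)·11 + (3/4)·7 = 8
C: (1/4)·7 + (3/4)·5 = 11/2
Highest expected payoff is 8, from B.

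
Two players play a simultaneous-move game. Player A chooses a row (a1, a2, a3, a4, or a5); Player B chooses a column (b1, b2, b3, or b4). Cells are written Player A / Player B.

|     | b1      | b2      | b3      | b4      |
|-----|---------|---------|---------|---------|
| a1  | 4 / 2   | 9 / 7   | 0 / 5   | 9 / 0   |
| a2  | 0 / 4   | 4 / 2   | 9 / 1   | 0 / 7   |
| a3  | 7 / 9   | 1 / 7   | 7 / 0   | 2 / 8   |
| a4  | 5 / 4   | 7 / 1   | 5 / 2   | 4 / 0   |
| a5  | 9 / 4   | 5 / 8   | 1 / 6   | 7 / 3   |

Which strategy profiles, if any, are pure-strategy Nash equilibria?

A profile is a Nash equilibrium when each player is best-responding to the other.
Player A's best responses — vs b1: a5 (payoff 9); vs b2: a1 (payoff 9); vs b3: a2 (payoff 9); vs b4: a1 (payoff 9).
Player B's best responses — vs a1: b2 (payoff 7); vs a2: b4 (payoff 7); vs a3: b1 (payoff 9); vs a4: b1 (payoff 4); vs a5: b2 (payoff 8).
The only mutual best response is (a1, b2); neither player gains by switching there.

(a1, b2)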